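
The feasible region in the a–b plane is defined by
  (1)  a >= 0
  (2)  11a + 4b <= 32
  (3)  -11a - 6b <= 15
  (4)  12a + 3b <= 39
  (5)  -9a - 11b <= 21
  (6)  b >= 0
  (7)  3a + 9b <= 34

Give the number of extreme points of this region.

Pairwise boundary intersections that survive every other constraint:
  (0, 0)
  (0, 34/9)
  (32/11, 0)
  (152/87, 278/87)

4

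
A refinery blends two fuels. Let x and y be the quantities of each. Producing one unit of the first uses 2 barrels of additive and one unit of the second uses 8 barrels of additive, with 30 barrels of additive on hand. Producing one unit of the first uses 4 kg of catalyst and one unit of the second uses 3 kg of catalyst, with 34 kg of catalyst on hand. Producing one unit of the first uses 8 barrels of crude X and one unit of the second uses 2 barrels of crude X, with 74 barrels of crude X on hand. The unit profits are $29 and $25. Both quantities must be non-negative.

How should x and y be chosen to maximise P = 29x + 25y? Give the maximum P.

The optimum lies where 2x + 8y = 30 and 4x + 3y = 34.
Solving simultaneously gives x = 7, y = 2.

x = 7, y = 2, maximum P = 253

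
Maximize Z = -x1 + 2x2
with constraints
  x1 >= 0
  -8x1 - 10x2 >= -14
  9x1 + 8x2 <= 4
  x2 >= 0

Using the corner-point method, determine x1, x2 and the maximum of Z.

x1 = 0, x2 = 1/2, maximum Z = 1

Vertices and Z = -x1 + 2x2:
  (0, 1/2) → Z = 1
  (0, 0) → Z = 0
  (4/9, 0) → Z = -4/9

The binding constraints are x1 = 0 and 9x1 + 8x2 = 4.
Solving simultaneously gives x1 = 0, x2 = 1/2.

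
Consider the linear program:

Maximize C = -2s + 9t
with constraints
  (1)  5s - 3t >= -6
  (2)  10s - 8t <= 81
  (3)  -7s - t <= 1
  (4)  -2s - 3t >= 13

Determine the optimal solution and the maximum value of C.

s = 10/19, t = -89/19, maximum C = -821/19

Vertices and C = -2s + 9t:
  (73/66, -577/66) → C = -5339/66
  (139/46, -146/23) → C = -1453/23
  (10/19, -89/19) → C = -821/19

The optimum lies where -7s - t = 1 and -2s - 3t = 13.
Solving simultaneously gives s = 10/19, t = -89/19.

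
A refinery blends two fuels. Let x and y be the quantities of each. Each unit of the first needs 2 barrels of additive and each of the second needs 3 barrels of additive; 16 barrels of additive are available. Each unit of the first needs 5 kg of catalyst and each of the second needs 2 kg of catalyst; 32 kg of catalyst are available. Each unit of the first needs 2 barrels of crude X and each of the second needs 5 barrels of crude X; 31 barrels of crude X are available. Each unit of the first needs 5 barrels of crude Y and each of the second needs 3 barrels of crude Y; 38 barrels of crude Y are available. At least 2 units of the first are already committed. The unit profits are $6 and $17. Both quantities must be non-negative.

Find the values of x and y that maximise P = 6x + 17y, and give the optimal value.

The binding constraints are 2x + 3y = 16 and x = 2.
Solving simultaneously gives x = 2, y = 4.

x = 2, y = 4, maximum P = 80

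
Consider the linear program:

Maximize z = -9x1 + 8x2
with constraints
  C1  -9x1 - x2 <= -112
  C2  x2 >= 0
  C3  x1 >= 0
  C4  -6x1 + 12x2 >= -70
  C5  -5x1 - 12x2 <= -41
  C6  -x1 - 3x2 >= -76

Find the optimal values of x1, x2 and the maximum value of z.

Extreme points and z = -9x1 + 8x2:
  (707/57, 7/19) → z = -2065/19
  (10, 22) → z = 86
  (187/5, 193/15) → z = -701/3

The optimum lies where -9x1 - x2 = -112 and -x1 - 3x2 = -76.
Solving simultaneously gives x1 = 10, x2 = 22.

x1 = 10, x2 = 22, maximum z = 86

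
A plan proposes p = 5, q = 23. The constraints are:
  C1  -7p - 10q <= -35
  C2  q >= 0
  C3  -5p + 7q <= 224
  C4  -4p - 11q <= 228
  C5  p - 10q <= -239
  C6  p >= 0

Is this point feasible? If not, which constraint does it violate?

Constraint C5: p - 10q = -225, which is not ≤ -239. All other constraints are satisfied.

not feasible — violates C5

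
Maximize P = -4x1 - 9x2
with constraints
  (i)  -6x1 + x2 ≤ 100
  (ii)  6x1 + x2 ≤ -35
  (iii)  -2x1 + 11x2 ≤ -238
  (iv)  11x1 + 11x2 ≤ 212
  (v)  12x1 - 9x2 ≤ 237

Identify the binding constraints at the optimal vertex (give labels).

Feasible corners and P = -4x1 - 9x2:
  (-669/32, -407/16) → P = 5001/16
  (-379/14, -437/7) → P = 4691/7
  (-147/68, -749/34) → P = 7035/34
  (-13/11, -307/11) → P = 2815/11

The maximum is at (-379/14, -437/7). Substituting into each constraint, equality holds for (i) and (v); the remaining constraints have slack.

(i) and (v)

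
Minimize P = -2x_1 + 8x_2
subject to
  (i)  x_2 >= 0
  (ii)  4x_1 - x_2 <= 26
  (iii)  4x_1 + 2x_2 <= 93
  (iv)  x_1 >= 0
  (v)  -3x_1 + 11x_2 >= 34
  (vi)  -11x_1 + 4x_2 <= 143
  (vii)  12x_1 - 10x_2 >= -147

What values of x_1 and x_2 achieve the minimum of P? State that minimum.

x_1 = 0, x_2 = 34/11, minimum P = 272/11

The binding constraints are x_1 = 0 and -3x_1 + 11x_2 = 34.
Solving simultaneously gives x_1 = 0, x_2 = 34/11.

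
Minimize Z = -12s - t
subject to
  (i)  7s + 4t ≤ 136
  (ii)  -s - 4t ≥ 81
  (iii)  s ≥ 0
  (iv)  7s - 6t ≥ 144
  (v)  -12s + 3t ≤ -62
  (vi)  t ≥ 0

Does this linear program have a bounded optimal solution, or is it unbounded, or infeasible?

The boundaries 7s + 4t = 136 and -s - 4t = 81 meet at (217/6, -703/24), but that point violates t ≥ 0. Every candidate vertex is excluded by some other constraint, so the feasible region is empty.

infeasible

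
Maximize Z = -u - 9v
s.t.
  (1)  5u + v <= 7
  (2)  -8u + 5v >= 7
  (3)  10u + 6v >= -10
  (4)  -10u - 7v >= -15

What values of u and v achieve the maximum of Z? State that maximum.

The optimum lies where -8u + 5v = 7 and 10u + 6v = -10.
Solving simultaneously gives u = -46/49, v = -5/49.

u = -46/49, v = -5/49, maximum Z = 13/7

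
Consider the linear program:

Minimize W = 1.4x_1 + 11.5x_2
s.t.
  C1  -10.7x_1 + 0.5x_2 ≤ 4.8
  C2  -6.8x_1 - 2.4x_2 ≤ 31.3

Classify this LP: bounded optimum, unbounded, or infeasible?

unbounded

From the feasible point (-2717/2908, -30227/2908), moving in the direction (2.4, -6.8) keeps every constraint satisfied while W decreases without bound.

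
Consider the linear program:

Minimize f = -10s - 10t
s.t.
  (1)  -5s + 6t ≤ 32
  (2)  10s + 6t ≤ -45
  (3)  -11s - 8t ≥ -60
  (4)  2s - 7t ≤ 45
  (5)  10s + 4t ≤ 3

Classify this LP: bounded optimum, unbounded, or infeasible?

bounded optimum

Vertices and f = -10s - 10t:
  (-77/15, 19/18) → f = 367/9
  (-494/23, -289/23) → f = 7830/23
  (-45/82, -270/41) → f = 2925/41
The feasible region has finitely many vertices and no improving ray; the minimum is 367/9 at (-77/15, 19/18).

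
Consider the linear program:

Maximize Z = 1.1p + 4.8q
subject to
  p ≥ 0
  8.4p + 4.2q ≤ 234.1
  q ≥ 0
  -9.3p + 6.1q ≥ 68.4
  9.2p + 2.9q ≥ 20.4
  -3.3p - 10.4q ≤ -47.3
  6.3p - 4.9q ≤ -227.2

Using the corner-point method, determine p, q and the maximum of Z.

Vertices and Z = 1.1p + 4.8q:
  (0, 2341/42) → Z = 9364/35
  (0, 2272/49) → Z = 54528/245
  (2755/966, 16111/322) → Z = 2350289/9660

The optimum lies where p = 0 and 8.4p + 4.2q = 234.1.
Solving simultaneously gives p = 0, q = 2341/42.

p = 0, q = 2341/42, maximum Z = 9364/35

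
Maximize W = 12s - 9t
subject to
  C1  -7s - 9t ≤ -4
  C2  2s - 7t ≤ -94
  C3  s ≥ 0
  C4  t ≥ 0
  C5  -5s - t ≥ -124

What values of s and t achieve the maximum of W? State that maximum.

Extreme points and W = 12s - 9t:
  (0, 94/7) → W = -846/7
  (774/37, 718/37) → W = 2826/37
  (0, 124) → W = -1116

The binding constraints are 2s - 7t = -94 and -5s - t = -124.
Solving simultaneously gives s = 774/37, t = 718/37.

s = 774/37, t = 718/37, maximum W = 2826/37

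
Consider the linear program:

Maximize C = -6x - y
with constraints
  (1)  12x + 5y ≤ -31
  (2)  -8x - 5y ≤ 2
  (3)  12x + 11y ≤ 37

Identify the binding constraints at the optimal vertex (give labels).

(2) and (3)

Extreme points and C = -6x - y:
  (-29/4, 56/5) → C = 323/10
  (-263/36, 34/3) → C = 65/2
  (-207/28, 80/7) → C = 461/14

The maximum is at (-207/28, 80/7). Substituting into each constraint, equality holds for (2) and (3); the remaining constraints have slack.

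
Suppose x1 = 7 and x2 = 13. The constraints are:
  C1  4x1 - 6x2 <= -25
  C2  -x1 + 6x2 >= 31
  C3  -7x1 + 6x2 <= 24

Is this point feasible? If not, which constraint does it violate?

not feasible — violates C3

Constraint C3: -7x1 + 6x2 = 29, which is not ≤ 24. All other constraints are satisfied.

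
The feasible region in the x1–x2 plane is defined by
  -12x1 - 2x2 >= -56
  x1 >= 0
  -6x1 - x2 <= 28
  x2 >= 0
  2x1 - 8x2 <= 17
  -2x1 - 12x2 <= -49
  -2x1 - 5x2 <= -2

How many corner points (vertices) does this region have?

Of the 20 pairwise boundary intersections, those satisfying every inequality are:
  (0, 28)
  (41/10, 17/5)
  (0, 49/12)

3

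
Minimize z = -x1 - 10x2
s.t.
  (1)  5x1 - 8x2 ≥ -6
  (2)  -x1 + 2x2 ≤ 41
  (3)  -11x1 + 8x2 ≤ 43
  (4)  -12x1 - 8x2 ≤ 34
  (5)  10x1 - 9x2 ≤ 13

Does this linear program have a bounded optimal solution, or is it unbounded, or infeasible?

bounded optimum

Feasible corners and z = -x1 - 10x2:
  (-40/17, -49/68) → z = 325/34
  (158/35, 25/7) → z = -1408/35
  (-101/94, -124/47) → z = 2581/94
The feasible region has finitely many vertices and no improving ray; the minimum is -1408/35 at (158/35, 25/7).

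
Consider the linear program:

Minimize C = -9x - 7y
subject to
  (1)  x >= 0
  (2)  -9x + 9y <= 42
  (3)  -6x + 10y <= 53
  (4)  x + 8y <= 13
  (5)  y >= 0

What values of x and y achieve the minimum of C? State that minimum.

Feasible corners and C = -9x - 7y:
  (0, 13/8) → C = -91/8
  (0, 0) → C = 0
  (13, 0) → C = -117

The binding constraints are x + 8y = 13 and y = 0.
Solving simultaneously gives x = 13, y = 0.

x = 13, y = 0, minimum C = -117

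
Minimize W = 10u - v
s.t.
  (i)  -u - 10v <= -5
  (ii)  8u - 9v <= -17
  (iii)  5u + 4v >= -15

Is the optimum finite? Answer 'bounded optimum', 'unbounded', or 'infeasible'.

From the feasible point (-125/89, 57/89), moving in the direction (-4, 5) keeps every constraint satisfied while W decreases without bound.

unbounded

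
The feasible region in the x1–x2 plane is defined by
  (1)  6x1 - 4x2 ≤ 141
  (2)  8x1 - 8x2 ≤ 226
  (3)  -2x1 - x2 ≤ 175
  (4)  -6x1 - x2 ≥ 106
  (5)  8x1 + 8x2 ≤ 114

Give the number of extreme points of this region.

4

The feasible vertices (each the meet of two boundaries and inside every other half-plane) are:
  (-587/12, -463/6)
  (-311/28, -551/14)
  (-757/4, 407/2)
  (-481/20, 383/10)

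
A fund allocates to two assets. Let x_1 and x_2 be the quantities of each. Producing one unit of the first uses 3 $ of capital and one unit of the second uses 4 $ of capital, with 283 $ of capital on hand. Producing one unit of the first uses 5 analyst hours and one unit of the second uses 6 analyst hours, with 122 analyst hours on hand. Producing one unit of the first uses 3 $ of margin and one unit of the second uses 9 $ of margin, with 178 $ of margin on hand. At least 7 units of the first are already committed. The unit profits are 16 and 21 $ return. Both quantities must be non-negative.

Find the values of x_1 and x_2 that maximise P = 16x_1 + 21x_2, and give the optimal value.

x_1 = 7, x_2 = 29/2, maximum P = 833/2

Vertices and P = 16x_1 + 21x_2:
  (122/5, 0) → P = 1952/5
  (7, 0) → P = 112
  (7, 29/2) → P = 833/2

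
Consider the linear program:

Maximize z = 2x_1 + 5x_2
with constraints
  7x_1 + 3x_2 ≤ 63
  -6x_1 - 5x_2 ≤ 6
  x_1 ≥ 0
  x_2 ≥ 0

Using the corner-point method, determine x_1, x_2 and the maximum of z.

Extreme points and z = 2x_1 + 5x_2:
  (0, 21) → z = 105
  (9, 0) → z = 18
  (0, 0) → z = 0

x_1 = 0, x_2 = 21, maximum z = 105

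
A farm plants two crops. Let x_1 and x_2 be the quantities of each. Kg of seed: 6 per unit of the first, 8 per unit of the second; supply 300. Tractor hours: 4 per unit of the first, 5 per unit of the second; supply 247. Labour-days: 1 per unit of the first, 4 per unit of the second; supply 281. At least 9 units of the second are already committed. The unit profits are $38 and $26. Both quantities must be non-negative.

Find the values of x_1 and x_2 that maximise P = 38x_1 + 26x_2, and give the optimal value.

The optimum lies where 6x_1 + 8x_2 = 300 and x_2 = 9.
Solving simultaneously gives x_1 = 38, x_2 = 9.

x_1 = 38, x_2 = 9, maximum P = 1678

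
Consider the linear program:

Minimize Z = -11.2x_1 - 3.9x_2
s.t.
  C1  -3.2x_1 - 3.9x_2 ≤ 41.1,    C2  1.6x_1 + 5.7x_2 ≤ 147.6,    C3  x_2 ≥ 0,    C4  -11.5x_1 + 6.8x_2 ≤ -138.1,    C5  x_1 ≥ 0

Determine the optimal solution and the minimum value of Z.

x_1 = 92.25, x_2 = 0, minimum Z = -1033.2

Vertices and Z = -11.2x_1 - 3.9x_2:
  (369/4, 0) → Z = -5166/5
  (179085/7643, 147644/7643) → Z = -12907818/38215
  (1381/115, 0) → Z = -77336/575

The binding constraints are 1.6x_1 + 5.7x_2 = 147.6 and x_2 = 0.
Solving simultaneously gives x_1 = 369/4, x_2 = 0.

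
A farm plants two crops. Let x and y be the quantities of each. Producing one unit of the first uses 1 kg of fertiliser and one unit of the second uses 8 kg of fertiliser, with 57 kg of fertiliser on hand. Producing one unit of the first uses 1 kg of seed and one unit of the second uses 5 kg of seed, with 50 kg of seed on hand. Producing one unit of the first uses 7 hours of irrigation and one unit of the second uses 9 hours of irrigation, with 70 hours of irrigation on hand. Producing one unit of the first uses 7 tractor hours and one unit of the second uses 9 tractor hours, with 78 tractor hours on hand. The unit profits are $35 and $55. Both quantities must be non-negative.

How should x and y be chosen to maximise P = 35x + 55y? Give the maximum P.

x = 1, y = 7, maximum P = 420

Corner points and P = 35x + 55y:
  (0, 0) → P = 0
  (0, 57/8) → P = 3135/8
  (10, 0) → P = 350
  (1, 7) → P = 420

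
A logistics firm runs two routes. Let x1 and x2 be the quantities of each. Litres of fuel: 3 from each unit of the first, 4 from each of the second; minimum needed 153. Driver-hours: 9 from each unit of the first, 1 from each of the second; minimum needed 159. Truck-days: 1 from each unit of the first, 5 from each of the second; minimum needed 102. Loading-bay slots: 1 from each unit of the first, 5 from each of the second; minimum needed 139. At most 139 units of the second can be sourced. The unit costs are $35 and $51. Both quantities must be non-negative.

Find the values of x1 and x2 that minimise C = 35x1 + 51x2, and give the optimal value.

Vertices and C = 35x1 + 51x2:
  (139, 0) → C = 4865
  (161/11, 300/11) → C = 20935/11
  (19, 24) → C = 1889
  (20/9, 139) → C = 64501/9
The feasible region is unbounded (it extends along (1, 0)), but C strictly increases along every unbounded feasible direction, so there is no improving ray and the minimum is attained at a vertex.

At the optimal vertex, 3x1 + 4x2 = 153 and x1 + 5x2 = 139.
Solving simultaneously gives x1 = 19, x2 = 24.

x1 = 19, x2 = 24, minimum C = 1889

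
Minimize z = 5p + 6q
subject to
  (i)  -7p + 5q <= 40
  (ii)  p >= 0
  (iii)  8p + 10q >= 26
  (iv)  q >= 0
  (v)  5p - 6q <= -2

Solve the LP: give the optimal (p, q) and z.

p = 0, q = 13/5, minimum z = 78/5

Corner points and z = 5p + 6q:
  (0, 8) → z = 48
  (0, 13/5) → z = 78/5
  (68/49, 73/49) → z = 778/49
The feasible region is unbounded (it extends along (6, 5), (5, 7)), but z strictly increases along every unbounded feasible direction, so there is no improving ray and the minimum is attained at a vertex.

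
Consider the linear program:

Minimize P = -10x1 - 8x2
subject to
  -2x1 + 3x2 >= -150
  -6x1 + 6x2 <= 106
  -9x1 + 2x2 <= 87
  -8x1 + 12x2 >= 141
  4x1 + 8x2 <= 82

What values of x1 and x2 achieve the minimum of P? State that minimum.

x1 = -9/7, x2 = 305/28, minimum P = -520/7

Extreme points and P = -10x1 - 8x2:
  (-155/21, 72/7) → P = -178/21
  (-89/18, 229/18) → P = -157/3
  (-381/46, 573/92) → P = 33
  (-9/7, 305/28) → P = -520/7

The optimum lies where -8x1 + 12x2 = 141 and 4x1 + 8x2 = 82.
Solving simultaneously gives x1 = -9/7, x2 = 305/28.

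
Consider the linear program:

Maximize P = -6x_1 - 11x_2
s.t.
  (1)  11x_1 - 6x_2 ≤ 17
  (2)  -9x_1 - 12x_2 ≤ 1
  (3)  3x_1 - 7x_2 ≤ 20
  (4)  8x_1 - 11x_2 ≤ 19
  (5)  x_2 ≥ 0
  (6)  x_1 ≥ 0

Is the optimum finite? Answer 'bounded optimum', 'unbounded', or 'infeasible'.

Corner points and P = -6x_1 - 11x_2:
  (17/11, 0) → P = -102/11
  (0, 0) → P = 0
The feasible region has finitely many vertices and no improving ray; the maximum is 0 at (0, 0).

bounded optimum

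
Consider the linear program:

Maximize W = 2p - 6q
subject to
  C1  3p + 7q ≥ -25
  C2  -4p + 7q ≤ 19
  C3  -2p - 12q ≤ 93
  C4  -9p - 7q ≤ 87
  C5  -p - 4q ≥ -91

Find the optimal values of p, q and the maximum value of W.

Corner points and W = 2p - 6q:
  (-44/7, -43/49) → W = -358/49
  (351/22, -229/22) → W = 1038/11
  (561/23, 383/23) → W = -1176/23
  (366, -275/4) → W = 2289/2

p = 366, q = -275/4, maximum W = 2289/2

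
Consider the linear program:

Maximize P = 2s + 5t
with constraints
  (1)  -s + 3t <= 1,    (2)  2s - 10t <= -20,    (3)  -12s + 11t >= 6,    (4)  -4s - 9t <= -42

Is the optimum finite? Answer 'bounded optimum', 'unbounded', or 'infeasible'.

The boundaries -s + 3t = 1 and 2s - 10t = -20 meet at (25/2, 9/2), but that point violates -12s + 11t ≥ 6. Every candidate vertex is excluded by some other constraint, so the feasible region is empty.

infeasible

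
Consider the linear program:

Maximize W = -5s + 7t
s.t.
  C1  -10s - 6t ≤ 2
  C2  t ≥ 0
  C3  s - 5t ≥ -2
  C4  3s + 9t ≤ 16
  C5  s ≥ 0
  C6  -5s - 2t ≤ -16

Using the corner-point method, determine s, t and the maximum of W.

s = 112/39, t = 32/39, maximum W = -112/13

Feasible corners and W = -5s + 7t:
  (16/3, 0) → W = -80/3
  (16/5, 0) → W = -16
  (112/39, 32/39) → W = -112/13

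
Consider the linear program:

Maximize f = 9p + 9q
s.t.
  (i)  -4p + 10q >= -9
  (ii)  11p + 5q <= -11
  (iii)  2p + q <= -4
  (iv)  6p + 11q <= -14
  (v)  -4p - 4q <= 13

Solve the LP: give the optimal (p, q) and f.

Extreme points and f = 9p + 9q:
  (-31/24, -17/12) → f = -195/8
  (-47/28, -11/7) → f = -117/4
  (-15/8, -1/4) → f = -153/8
  (-87/20, 11/10) → f = -117/4

At the optimal vertex, 2p + q = -4 and 6p + 11q = -14.
Solving simultaneously gives p = -15/8, q = -1/4.

p = -15/8, q = -1/4, maximum f = -153/8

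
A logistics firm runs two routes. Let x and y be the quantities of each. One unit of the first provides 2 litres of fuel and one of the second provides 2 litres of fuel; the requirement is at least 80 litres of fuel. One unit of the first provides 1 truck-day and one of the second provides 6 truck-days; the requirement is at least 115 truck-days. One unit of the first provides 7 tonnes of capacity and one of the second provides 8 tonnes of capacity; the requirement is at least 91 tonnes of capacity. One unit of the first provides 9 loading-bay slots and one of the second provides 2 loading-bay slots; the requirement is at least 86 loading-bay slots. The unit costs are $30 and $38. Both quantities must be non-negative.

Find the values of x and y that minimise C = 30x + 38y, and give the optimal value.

Corner points and C = 30x + 38y:
  (0, 43) → C = 1634
  (115, 0) → C = 3450
  (25, 15) → C = 1320
  (6/7, 274/7) → C = 10592/7
The feasible region is unbounded (it extends along (0, 1), (1, 0)), but C strictly increases along every unbounded feasible direction, so there is no improving ray and the minimum is attained at a vertex.

The binding constraints are 2x + 2y = 80 and x + 6y = 115.
Solving simultaneously gives x = 25, y = 15.

x = 25, y = 15, minimum C = 1320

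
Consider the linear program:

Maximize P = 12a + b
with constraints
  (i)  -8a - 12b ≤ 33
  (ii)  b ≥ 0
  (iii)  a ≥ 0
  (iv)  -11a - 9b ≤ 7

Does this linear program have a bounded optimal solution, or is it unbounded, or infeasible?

unbounded

From the feasible point (0, 0), moving in the direction (0, 1) keeps every constraint satisfied while P increases without bound.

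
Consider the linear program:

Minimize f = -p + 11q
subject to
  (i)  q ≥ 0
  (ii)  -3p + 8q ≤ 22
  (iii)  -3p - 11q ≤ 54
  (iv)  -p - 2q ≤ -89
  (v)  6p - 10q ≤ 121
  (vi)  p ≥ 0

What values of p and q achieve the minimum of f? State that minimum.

p = 566/11, q = 413/22, minimum f = 3411/22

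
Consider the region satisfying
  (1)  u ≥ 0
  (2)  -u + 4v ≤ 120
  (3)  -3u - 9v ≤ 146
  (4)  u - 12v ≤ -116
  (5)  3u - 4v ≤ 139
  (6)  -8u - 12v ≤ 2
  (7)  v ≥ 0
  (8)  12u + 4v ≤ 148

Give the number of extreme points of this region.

Intersecting each pair of boundary lines and keeping only the points that satisfy every inequality leaves:
  (0, 30)
  (0, 29/3)
  (28/13, 397/13)
  (328/37, 385/37)

4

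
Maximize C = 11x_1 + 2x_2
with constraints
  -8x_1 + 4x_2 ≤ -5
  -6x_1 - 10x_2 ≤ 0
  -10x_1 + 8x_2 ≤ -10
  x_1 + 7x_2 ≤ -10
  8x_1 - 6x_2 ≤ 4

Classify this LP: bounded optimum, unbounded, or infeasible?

The boundaries -6x_1 - 10x_2 = 0 and x_1 + 7x_2 = -10 meet at (25/8, -15/8), but that point violates 8x_1 - 6x_2 ≤ 4. Every candidate vertex is excluded by some other constraint, so the feasible region is empty.

infeasible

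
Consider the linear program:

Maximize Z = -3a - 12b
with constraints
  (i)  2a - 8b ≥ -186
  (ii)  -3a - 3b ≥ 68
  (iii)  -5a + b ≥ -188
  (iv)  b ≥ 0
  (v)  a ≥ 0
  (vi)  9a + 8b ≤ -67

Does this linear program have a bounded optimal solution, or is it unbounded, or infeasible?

infeasible

The boundaries 2a - 8b = -186 and -3a - 3b = 68 meet at (-551/15, 211/15), but that point violates a ≥ 0. Every candidate vertex is excluded by some other constraint, so the feasible region is empty.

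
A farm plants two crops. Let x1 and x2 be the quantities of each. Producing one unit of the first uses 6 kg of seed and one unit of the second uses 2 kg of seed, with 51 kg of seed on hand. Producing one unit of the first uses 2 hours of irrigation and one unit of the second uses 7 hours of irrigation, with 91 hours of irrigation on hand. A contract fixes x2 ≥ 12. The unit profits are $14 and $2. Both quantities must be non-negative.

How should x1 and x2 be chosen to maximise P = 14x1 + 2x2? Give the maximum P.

Feasible corners and P = 14x1 + 2x2:
  (0, 13) → P = 26
  (0, 12) → P = 24
  (7/2, 12) → P = 73

The binding constraints are 2x1 + 7x2 = 91 and x2 = 12.
Solving simultaneously gives x1 = 7/2, x2 = 12.

x1 = 7/2, x2 = 12, maximum P = 73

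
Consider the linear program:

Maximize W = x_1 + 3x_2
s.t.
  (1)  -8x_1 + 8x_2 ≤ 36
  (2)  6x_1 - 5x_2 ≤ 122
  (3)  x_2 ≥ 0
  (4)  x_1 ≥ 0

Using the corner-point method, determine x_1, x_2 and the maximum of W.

x_1 = 289/2, x_2 = 149, maximum W = 1183/2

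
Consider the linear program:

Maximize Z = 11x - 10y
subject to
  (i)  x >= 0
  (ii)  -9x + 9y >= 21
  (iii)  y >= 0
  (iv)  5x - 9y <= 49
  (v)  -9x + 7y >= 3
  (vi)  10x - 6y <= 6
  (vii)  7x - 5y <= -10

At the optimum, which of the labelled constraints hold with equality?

Feasible corners and Z = 11x - 10y:
  (0, 7/3) → Z = -70/3
  (5/6, 19/6) → Z = -45/2
  (45/4, 71/4) → Z = -215/4
The feasible region is unbounded (it extends along (0, 1), (3, 5)), but Z strictly decreases along every unbounded feasible direction, so there is no improving ray and the maximum is attained at a vertex.

The maximum is at (5/6, 19/6). Substituting into each constraint, equality holds for (ii) and (vii); the remaining constraints have slack.

(ii) and (vii)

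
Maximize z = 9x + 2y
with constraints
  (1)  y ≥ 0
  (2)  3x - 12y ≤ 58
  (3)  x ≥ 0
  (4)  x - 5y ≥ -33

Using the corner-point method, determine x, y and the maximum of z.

x = 686/3, y = 157/3, maximum z = 6488/3

Extreme points and z = 9x + 2y:
  (58/3, 0) → z = 174
  (0, 0) → z = 0
  (686/3, 157/3) → z = 6488/3
  (0, 33/5) → z = 66/5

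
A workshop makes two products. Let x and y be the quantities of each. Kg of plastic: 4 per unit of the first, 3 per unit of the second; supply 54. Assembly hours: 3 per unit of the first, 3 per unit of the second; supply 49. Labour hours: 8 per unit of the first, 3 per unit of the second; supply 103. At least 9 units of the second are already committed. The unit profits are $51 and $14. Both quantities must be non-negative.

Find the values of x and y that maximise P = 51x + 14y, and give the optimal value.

x = 27/4, y = 9, maximum P = 1881/4

Extreme points and P = 51x + 14y:
  (0, 49/3) → P = 686/3
  (0, 9) → P = 126
  (5, 34/3) → P = 1241/3
  (27/4, 9) → P = 1881/4

At the optimal vertex, 4x + 3y = 54 and y = 9.
Solving simultaneously gives x = 27/4, y = 9.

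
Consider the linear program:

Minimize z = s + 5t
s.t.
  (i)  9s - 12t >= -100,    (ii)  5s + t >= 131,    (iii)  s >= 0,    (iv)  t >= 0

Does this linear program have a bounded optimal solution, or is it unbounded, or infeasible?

Extreme points and z = s + 5t:
  (64/3, 73/3) → z = 143
  (131/5, 0) → z = 131/5
The feasible region has finitely many vertices and no improving ray; the minimum is 131/5 at (131/5, 0).

bounded optimum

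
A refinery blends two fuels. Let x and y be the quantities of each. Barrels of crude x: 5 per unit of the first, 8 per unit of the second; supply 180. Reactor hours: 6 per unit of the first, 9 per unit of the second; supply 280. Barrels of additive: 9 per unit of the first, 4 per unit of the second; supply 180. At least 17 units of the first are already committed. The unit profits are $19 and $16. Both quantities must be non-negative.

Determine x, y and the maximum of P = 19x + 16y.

x = 17, y = 27/4, maximum P = 431

Corner points and P = 19x + 16y:
  (20, 0) → P = 380
  (17, 0) → P = 323
  (17, 27/4) → P = 431

At the optimal vertex, 9x + 4y = 180 and x = 17.
Solving simultaneously gives x = 17, y = 27/4.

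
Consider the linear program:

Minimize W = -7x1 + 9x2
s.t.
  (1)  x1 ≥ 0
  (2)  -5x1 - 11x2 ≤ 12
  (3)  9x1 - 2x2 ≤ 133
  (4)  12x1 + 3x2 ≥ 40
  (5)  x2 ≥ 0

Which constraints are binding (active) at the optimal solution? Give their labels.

Extreme points and W = -7x1 + 9x2:
  (0, 40/3) → W = 120
  (133/9, 0) → W = -931/9
  (10/3, 0) → W = -70/3
The feasible region is unbounded (it extends along (0, 1), (2, 9)), but W strictly increases along every unbounded feasible direction, so there is no improving ray and the minimum is attained at a vertex.

The minimum is at (133/9, 0). Substituting into each constraint, equality holds for (3) and (5); the remaining constraints have slack.

(3) and (5)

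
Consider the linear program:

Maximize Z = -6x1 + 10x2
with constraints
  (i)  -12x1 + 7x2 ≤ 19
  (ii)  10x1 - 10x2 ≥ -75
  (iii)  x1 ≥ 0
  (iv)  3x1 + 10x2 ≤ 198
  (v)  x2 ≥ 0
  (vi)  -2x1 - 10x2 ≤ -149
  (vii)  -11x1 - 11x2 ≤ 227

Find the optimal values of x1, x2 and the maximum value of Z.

x1 = 123/13, x2 = 441/26, maximum Z = 1467/13

The binding constraints are 10x1 - 10x2 = -75 and 3x1 + 10x2 = 198.
Solving simultaneously gives x1 = 123/13, x2 = 441/26.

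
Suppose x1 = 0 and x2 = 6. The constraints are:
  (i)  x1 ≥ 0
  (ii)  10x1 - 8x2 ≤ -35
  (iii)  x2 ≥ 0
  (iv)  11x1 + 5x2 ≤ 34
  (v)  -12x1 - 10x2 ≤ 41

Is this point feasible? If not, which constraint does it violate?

feasible

(i): 0 ≥ 0 ✓
(ii): -48 ≤ -35 ✓
(iii): 6 ≥ 0 ✓
(iv): 30 ≤ 34 ✓
(v): -60 ≤ 41 ✓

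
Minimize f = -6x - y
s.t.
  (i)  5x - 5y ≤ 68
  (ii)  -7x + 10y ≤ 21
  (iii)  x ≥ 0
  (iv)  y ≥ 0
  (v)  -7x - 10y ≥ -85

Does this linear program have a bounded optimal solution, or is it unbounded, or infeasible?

Vertices and f = -6x - y:
  (0, 21/10) → f = -21/10
  (32/7, 53/10) → f = -2291/70
  (0, 0) → f = 0
  (85/7, 0) → f = -510/7
The feasible region has finitely many vertices and no improving ray; the minimum is -510/7 at (85/7, 0).

bounded optimum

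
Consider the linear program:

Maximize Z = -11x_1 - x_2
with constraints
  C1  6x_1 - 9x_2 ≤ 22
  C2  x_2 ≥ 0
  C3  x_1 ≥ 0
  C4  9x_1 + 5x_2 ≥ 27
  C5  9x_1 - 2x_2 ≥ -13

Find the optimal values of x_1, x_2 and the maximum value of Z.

x_1 = 0, x_2 = 27/5, maximum Z = -27/5

Feasible corners and Z = -11x_1 - x_2:
  (11/3, 0) → Z = -121/3
  (3, 0) → Z = -33
  (0, 27/5) → Z = -27/5
  (0, 13/2) → Z = -13/2
The feasible region is unbounded (it extends along (3, 2), (2, 9)), but Z strictly decreases along every unbounded feasible direction, so there is no improving ray and the maximum is attained at a vertex.

The binding constraints are x_1 = 0 and 9x_1 + 5x_2 = 27.
Solving simultaneously gives x_1 = 0, x_2 = 27/5.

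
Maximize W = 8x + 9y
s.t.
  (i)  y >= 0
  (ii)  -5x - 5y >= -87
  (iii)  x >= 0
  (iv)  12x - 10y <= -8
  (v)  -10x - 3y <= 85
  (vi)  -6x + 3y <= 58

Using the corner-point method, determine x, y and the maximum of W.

x = 0, y = 87/5, maximum W = 783/5

Corner points and W = 8x + 9y:
  (0, 87/5) → W = 783/5
  (83/11, 542/55) → W = 8198/55
  (0, 4/5) → W = 36/5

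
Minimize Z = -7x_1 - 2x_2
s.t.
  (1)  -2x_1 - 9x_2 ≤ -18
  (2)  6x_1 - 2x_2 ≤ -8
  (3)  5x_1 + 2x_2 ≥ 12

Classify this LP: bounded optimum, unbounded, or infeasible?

unbounded

From the feasible point (4/11, 56/11), moving in the direction (2, 6) keeps every constraint satisfied while Z decreases without bound.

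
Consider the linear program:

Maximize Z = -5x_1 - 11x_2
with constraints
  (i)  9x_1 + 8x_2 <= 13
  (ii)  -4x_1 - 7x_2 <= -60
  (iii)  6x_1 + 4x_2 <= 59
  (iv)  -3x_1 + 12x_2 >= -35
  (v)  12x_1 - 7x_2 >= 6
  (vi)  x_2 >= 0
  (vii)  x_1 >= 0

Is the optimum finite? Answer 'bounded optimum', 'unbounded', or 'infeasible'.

The boundaries 9x_1 + 8x_2 = 13 and 12x_1 - 7x_2 = 6 meet at (139/159, 34/53), but that point violates -4x_1 - 7x_2 ≤ -60. Every candidate vertex is excluded by some other constraint, so the feasible region is empty.

infeasible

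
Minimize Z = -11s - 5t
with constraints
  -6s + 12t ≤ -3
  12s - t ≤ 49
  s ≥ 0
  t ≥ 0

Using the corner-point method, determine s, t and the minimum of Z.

s = 195/46, t = 43/23, minimum Z = -2575/46

Corner points and Z = -11s - 5t:
  (195/46, 43/23) → Z = -2575/46
  (1/2, 0) → Z = -11/2
  (49/12, 0) → Z = -539/12

The binding constraints are -6s + 12t = -3 and 12s - t = 49.
Solving simultaneously gives s = 195/46, t = 43/23.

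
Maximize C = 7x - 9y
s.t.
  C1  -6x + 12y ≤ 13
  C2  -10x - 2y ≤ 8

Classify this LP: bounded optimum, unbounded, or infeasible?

unbounded

From the feasible point (-61/66, 41/66), moving in the direction (12, 6) keeps every constraint satisfied while C increases without bound.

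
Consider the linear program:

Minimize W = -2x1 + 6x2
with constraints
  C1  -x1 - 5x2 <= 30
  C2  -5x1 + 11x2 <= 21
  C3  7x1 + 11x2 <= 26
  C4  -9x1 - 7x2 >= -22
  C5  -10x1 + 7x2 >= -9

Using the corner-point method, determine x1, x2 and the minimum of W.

x1 = -55/19, x2 = -103/19, minimum W = -508/19

Extreme points and W = -2x1 + 6x2:
  (-145/12, -43/12) → W = 8/3
  (-55/19, -103/19) → W = -508/19
  (5/12, 277/132) → W = 388/33
  (6/5, 8/5) → W = 36/5
  (31/19, 139/133) → W = 400/133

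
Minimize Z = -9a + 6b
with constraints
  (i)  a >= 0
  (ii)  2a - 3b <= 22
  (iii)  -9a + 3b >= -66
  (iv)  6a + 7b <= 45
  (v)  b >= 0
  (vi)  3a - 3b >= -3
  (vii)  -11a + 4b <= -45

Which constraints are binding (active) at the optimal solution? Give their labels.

(iii) and (v)

Extreme points and Z = -9a + 6b:
  (199/27, 1/9) → Z = -197/3
  (22/3, 0) → Z = -66
  (495/101, 225/101) → Z = -3105/101
  (45/11, 0) → Z = -405/11

The minimum is at (22/3, 0). Substituting into each constraint, equality holds for (iii) and (v); the remaining constraints have slack.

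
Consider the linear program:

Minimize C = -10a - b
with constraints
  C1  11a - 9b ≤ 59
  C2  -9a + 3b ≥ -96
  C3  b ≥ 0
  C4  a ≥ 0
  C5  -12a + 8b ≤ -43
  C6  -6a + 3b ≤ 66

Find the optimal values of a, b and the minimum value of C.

Feasible corners and C = -10a - b:
  (229/16, 175/16) → C = -2465/16
  (59/11, 0) → C = -590/11
  (71/4, 85/4) → C = -795/4
  (43/12, 0) → C = -215/6

The optimum lies where -9a + 3b = -96 and -12a + 8b = -43.
Solving simultaneously gives a = 71/4, b = 85/4.

a = 71/4, b = 85/4, minimum C = -795/4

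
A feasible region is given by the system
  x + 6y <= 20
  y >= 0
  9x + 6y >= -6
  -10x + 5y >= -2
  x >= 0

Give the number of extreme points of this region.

4

The feasible vertices (each the meet of two boundaries and inside every other half-plane) are:
  (112/65, 198/65)
  (0, 10/3)
  (1/5, 0)
  (0, 0)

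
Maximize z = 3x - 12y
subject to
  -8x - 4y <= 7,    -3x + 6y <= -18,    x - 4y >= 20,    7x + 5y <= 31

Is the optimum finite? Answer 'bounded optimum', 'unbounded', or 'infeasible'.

From the feasible point (13/9, -167/36), moving in the direction (4, -8) keeps every constraint satisfied while z increases without bound.

unbounded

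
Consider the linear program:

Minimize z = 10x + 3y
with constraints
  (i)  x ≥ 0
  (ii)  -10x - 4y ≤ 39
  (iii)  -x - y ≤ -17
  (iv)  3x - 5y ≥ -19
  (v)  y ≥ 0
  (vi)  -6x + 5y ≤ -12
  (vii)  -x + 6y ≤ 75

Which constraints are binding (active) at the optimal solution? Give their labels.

(iii) and (vi)

Corner points and z = 10x + 3y:
  (17, 0) → z = 170
  (97/11, 90/11) → z = 1240/11
  (31/3, 10) → z = 400/3
  (261/13, 206/13) → z = 3228/13
The feasible region is unbounded (it extends along (6, 1), (1, 0)), but z strictly increases along every unbounded feasible direction, so there is no improving ray and the minimum is attained at a vertex.

The minimum is at (97/11, 90/11). Substituting into each constraint, equality holds for (iii) and (vi); the remaining constraints have slack.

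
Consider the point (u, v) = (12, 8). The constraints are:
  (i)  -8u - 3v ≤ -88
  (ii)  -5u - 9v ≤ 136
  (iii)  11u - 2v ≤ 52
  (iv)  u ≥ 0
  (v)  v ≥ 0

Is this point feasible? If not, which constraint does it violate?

Constraint (iii): 11u - 2v = 116, which is not ≤ 52. All other constraints are satisfied.

not feasible — violates (iii)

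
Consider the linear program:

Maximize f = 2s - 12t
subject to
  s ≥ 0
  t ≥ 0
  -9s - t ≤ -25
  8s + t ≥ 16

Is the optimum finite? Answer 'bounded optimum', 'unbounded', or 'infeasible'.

From the feasible point (0, 25), moving in the direction (1, 0) keeps every constraint satisfied while f increases without bound.

unbounded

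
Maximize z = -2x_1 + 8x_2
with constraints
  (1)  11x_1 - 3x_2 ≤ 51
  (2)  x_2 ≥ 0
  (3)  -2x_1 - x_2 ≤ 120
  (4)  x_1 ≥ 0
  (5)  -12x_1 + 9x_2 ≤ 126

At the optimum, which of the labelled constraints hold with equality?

Feasible corners and z = -2x_1 + 8x_2:
  (51/11, 0) → z = -102/11
  (93/7, 222/7) → z = 1590/7
  (0, 0) → z = 0
  (0, 14) → z = 112

The maximum is at (93/7, 222/7). Substituting into each constraint, equality holds for (1) and (5); the remaining constraints have slack.

(1) and (5)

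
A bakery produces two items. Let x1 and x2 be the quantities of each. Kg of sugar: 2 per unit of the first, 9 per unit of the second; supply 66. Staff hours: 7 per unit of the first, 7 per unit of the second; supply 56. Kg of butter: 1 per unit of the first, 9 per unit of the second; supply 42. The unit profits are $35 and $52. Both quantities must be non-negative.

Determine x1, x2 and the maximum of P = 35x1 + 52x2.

x1 = 15/4, x2 = 17/4, maximum P = 1409/4

The binding constraints are 7x1 + 7x2 = 56 and x1 + 9x2 = 42.
Solving simultaneously gives x1 = 15/4, x2 = 17/4.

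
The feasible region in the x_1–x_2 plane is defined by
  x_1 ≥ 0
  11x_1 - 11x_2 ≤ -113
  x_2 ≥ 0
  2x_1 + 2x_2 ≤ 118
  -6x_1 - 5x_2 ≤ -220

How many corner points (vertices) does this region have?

4

Intersecting each pair of boundary lines and keeping only the points that satisfy every inequality leaves:
  (0, 59)
  (0, 44)
  (268/11, 381/11)
  (1855/121, 3098/121)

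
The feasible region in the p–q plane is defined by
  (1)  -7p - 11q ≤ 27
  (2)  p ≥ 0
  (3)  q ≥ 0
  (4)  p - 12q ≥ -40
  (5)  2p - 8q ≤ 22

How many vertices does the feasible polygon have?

Intersecting each pair of boundary lines and keeping only the points that satisfy every inequality leaves:
  (0, 0)
  (0, 10/3)
  (11, 0)
  (73/2, 51/8)

4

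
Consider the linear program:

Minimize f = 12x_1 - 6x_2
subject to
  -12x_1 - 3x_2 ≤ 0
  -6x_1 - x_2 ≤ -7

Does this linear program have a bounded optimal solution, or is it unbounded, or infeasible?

unbounded

From the feasible point (7/2, -14), moving in the direction (-1, 6) keeps every constraint satisfied while f decreases without bound.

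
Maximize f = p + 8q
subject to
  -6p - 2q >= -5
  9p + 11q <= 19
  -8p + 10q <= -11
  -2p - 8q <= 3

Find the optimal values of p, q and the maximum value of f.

p = 18/19, q = -13/38, maximum f = -34/19

Vertices and f = p + 8q:
  (18/19, -13/38) → f = -34/19
  (23/22, -7/11) → f = -89/22
  (29/42, -23/42) → f = -155/42

At the optimal vertex, -6p - 2q = -5 and -8p + 10q = -11.
Solving simultaneously gives p = 18/19, q = -13/38.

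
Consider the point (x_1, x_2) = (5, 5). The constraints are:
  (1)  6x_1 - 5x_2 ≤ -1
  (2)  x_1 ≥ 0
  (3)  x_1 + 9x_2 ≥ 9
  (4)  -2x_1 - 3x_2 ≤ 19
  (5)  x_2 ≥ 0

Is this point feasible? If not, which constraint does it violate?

Constraint (1): 6x_1 - 5x_2 = 5, which is not ≤ -1. All other constraints are satisfied.

not feasible — violates (1)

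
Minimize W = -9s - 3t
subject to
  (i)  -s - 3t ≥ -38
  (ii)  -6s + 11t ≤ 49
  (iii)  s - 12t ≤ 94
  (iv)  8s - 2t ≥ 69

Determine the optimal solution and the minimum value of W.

s = 246/5, t = -56/15, minimum W = -2158/5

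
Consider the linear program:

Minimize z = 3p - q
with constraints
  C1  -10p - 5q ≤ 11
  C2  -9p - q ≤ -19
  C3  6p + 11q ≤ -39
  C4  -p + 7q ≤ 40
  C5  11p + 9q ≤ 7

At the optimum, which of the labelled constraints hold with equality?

Corner points and z = 3p - q:
  (106/35, -289/35) → z = 607/35
  (8/3, -5) → z = 13
  (428/67, -471/67) → z = 1755/67
The feasible region is unbounded (it extends along (9, -11), (1, -2)), but z strictly increases along every unbounded feasible direction, so there is no improving ray and the minimum is attained at a vertex.

The minimum is at (8/3, -5). Substituting into each constraint, equality holds for C2 and C3; the remaining constraints have slack.

C2 and C3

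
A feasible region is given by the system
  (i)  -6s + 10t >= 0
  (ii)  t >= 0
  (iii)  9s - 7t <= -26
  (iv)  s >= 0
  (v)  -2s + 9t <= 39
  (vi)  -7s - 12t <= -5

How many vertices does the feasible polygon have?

Pairwise boundary intersections that survive every other constraint:
  (0, 26/7)
  (39/67, 299/67)
  (0, 13/3)

3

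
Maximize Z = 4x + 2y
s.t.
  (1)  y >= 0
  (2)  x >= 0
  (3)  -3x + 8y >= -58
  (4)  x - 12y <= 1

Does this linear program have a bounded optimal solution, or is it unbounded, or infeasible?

unbounded

From the feasible point (0, 0), moving in the direction (0, 1) keeps every constraint satisfied while Z increases without bound.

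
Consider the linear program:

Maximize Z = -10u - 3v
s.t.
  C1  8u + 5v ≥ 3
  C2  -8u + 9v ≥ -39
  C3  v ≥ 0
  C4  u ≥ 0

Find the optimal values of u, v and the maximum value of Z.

u = 0, v = 3/5, maximum Z = -9/5

Feasible corners and Z = -10u - 3v:
  (3/8, 0) → Z = -15/4
  (0, 3/5) → Z = -9/5
  (39/8, 0) → Z = -195/4
The feasible region is unbounded (it extends along (0, 1), (9, 8)), but Z strictly decreases along every unbounded feasible direction, so there is no improving ray and the maximum is attained at a vertex.

The binding constraints are 8u + 5v = 3 and u = 0.
Solving simultaneously gives u = 0, v = 3/5.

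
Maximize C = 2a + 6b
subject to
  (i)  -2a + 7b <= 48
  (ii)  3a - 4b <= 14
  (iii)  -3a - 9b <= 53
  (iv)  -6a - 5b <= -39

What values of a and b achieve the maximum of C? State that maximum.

a = 290/13, b = 172/13, maximum C = 124

The optimum lies where -2a + 7b = 48 and 3a - 4b = 14.
Solving simultaneously gives a = 290/13, b = 172/13.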